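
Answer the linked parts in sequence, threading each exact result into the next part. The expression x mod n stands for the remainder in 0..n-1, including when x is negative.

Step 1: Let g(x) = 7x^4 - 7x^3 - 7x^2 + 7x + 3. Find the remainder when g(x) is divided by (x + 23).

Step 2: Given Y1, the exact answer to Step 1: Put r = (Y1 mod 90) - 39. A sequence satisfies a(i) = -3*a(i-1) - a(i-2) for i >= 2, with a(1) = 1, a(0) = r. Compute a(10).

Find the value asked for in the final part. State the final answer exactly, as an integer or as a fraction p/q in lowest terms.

Step 1: remainder = value at the root: 7*(-23)^4 - 7*(-23)^3 - 7*(-23)^2 + 7*(-23)^1 + 3 = (1958887) + (85169) + (-3703) + (-161) + (3) = 2040195; answer 2040195
Step 2: Y1 = 2040195; r = 36; a(2) = -3*(1) - 1*(36) = -39; iterating: a(2)=-39, a(3)=116, a(4)=-309, a(5)=811, a(6)=-2124, a(7)=5561, a(8)=-14559, a(9)=38116, a(10)=-99789; answer -99789

-99789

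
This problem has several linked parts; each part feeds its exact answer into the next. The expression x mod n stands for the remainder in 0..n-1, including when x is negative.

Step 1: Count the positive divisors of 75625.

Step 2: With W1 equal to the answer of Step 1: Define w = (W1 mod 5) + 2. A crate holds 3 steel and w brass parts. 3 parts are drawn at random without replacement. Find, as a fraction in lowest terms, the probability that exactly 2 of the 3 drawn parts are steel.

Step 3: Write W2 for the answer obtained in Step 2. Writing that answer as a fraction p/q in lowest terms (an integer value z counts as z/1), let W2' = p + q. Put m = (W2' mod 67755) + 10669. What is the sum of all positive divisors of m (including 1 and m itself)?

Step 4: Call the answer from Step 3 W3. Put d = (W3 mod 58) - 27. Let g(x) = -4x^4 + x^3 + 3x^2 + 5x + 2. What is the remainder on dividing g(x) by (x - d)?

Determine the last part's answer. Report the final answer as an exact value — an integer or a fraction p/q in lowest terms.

-253

Step 1: 75625 = 5^4 * 11^2; number of divisors = (4+1) * (2+1) = 15; answer 15
Step 2: W1 = 15; w = 2; total draws C(5,3) = 10; favorable C(3,2)*C(2,1) = 6; P = 3/5; answer 3/5
Step 3: W2 = 3/5; threaded value p + q = 8; m = 10677; 10677 = 3 * 3559; sigma = (1 + 3) * (1 + 3559) = 4 * 3560 = 14240; answer 14240
Step 4: W3 = 14240; d = 3; remainder = value at the root: -4*(3)^4 + 1*(3)^3 + 3*(3)^2 + 5*(3)^1 + 2 = (-324) + (27) + (27) + (15) + (2) = -253; answer -253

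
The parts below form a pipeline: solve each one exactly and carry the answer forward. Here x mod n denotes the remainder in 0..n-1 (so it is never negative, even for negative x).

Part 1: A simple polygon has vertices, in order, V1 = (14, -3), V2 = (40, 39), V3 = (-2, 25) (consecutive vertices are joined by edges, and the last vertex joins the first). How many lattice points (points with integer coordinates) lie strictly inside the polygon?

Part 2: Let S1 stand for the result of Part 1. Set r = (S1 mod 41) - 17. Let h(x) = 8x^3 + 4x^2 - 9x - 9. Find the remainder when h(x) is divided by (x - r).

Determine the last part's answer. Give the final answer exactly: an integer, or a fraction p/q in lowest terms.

Part 1: cross terms: (14*39 - 40*-3)=666, (40*25 - -2*39)=1078, (-2*-3 - 14*25)=-344; twice the area = |1400| = 1400; area = 700; boundary points = 2 + 14 + 4 = 20; strictly interior points = area - boundary/2 + 1 = 691; answer 691
Part 2: S1 = 691; r = 18; remainder = value at the root: 8*(18)^3 + 4*(18)^2 - 9*(18)^1 - 9 = (46656) + (1296) + (-162) + (-9) = 47781; answer 47781

47781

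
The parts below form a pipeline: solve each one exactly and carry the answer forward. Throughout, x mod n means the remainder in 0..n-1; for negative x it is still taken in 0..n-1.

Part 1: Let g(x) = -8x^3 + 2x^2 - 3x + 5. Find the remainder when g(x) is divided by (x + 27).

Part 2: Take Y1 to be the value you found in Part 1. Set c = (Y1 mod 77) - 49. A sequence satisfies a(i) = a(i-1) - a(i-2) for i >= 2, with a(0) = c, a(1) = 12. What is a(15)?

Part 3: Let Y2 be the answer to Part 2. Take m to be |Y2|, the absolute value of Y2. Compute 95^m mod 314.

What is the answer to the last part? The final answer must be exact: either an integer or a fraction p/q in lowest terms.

Part 1: remainder = value at the root: -8*(-27)^3 + 2*(-27)^2 - 3*(-27)^1 + 5 = (157464) + (1458) + (81) + (5) = 159008; answer 159008
Part 2: Y1 = 159008; c = -46; a(2) = 1*(12) - 1*(-46) = 58; iterating: a(2)=58, a(3)=46, a(4)=-12, a(5)=-58, a(6)=-46, a(7)=12, a(8)=58, a(9)=46, a(10)=-12, a(11)=-58, a(12)=-46, a(13)=12, a(14)=58, a(15)=46; answer 46
Part 3: Y2 = 46; m = 46; squarings mod 314: 95^1=95, 95^2=233, 95^4=281, 95^8=147, 95^16=257, 95^32=109; 95^46 = 95^2 * 95^4 * 95^8 * 95^32 = 193 (mod 314); answer 193

193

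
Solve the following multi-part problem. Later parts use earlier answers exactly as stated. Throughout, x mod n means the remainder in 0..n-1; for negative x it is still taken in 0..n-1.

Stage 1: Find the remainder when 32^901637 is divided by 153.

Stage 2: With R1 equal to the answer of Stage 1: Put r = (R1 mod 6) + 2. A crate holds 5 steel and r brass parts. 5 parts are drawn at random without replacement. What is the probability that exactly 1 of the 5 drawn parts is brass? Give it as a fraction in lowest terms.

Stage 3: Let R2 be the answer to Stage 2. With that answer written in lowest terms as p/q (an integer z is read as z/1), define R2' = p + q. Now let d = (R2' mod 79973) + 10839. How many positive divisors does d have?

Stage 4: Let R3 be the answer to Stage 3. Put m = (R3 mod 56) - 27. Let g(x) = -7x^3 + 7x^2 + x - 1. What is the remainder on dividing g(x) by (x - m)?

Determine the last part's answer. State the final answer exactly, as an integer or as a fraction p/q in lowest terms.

Stage 1: squarings mod 153: 32^1=32, 32^2=106, 32^4=67, 32^8=52, 32^16=103, 32^32=52, 32^64=103, 32^128=52, 32^256=103, 32^512=52, 32^1024=103, 32^2048=52, 32^4096=103, 32^8192=52, 32^16384=103, 32^32768=52, 32^65536=103, 32^131072=52, 32^262144=103, 32^524288=52; 32^901637 = 32^1 * 32^4 * 32^512 * 32^16384 * 32^32768 * 32^65536 * 32^262144 * 32^524288 = 2 (mod 153); answer 2
Stage 2: R1 = 2; r = 4; total draws C(9,5) = 126; favorable C(4,1)*C(5,4) = 20; P = 10/63; answer 10/63
Stage 3: R2 = 10/63; threaded value p + q = 73; d = 10912; 10912 = 2^5 * 11 * 31; number of divisors = (5+1) * (1+1) * (1+1) = 24; answer 24
Stage 4: R3 = 24; m = -3; remainder = value at the root: -7*(-3)^3 + 7*(-3)^2 + 1*(-3)^1 - 1 = (189) + (63) + (-3) + (-1) = 248; answer 248

248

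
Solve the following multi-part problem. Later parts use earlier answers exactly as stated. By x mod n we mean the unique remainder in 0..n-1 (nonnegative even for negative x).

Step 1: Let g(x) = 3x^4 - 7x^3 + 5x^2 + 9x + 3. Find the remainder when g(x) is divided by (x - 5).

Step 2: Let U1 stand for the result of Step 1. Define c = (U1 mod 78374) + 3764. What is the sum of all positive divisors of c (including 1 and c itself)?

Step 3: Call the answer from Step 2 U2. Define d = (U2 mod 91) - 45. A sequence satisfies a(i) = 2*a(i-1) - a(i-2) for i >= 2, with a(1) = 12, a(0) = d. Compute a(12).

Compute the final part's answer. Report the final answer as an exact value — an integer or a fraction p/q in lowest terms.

Step 1: remainder = value at the root: 3*(5)^4 - 7*(5)^3 + 5*(5)^2 + 9*(5)^1 + 3 = (1875) + (-875) + (125) + (45) + (3) = 1173; answer 1173
Step 2: U1 = 1173; c = 4937; 4937 is prime, so its only divisors are 1 and 4937; sigma = 1 + 4937 = 4938; answer 4938
Step 3: U2 = 4938; d = -21; a(2) = 2*(12) - 1*(-21) = 45; iterating: a(2)=45, a(3)=78, a(4)=111, a(5)=144, a(6)=177, a(7)=210, a(8)=243, a(9)=276, a(10)=309, a(11)=342, a(12)=375; answer 375

375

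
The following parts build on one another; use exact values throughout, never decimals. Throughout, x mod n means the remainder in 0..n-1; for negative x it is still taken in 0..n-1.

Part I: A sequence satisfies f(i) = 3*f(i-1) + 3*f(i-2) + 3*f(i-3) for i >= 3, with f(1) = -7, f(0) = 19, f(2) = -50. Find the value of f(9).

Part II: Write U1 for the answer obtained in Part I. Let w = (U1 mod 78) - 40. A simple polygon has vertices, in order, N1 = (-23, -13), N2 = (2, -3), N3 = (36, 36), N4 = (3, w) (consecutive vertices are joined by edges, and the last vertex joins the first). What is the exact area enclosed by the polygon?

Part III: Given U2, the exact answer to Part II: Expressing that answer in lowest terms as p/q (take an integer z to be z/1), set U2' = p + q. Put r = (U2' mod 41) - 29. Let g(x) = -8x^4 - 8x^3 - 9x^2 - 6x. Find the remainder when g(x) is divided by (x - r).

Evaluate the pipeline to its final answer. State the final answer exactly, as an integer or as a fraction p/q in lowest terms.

-5470531

Part I: f(3) = 3*(-50) + 3*(-7) + 3*(19) = -114; iterating: f(3)=-114, f(4)=-513, f(5)=-2031, f(6)=-7974, f(7)=-31554, f(8)=-124677, f(9)=-492615; answer -492615
Part II: U1 = -492615; w = -7; cross terms: (-23*-3 - 2*-13)=95, (2*36 - 36*-3)=180, (36*-7 - 3*36)=-360, (3*-13 - -23*-7)=-200; twice the area = |-285| = 285; area = 285/2; answer 285/2
Part III: U2 = 285/2; threaded value p + q = 287; r = -29; remainder = value at the root: -8*(-29)^4 - 8*(-29)^3 - 9*(-29)^2 - 6*(-29)^1 = (-5658248) + (195112) + (-7569) + (174) = -5470531; answer -5470531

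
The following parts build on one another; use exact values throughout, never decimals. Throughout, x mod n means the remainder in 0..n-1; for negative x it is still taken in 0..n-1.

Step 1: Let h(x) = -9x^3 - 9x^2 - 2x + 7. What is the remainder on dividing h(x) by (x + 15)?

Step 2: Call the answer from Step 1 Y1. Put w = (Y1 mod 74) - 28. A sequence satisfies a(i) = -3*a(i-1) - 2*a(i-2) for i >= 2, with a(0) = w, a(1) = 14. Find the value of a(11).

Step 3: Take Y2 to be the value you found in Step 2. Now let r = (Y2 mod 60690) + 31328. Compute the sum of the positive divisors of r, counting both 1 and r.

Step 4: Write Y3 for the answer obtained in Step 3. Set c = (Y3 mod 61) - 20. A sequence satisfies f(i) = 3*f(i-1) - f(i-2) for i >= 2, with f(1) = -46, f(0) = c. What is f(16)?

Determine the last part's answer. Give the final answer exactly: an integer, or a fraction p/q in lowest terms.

-121835254

Step 1: remainder = value at the root: -9*(-15)^3 - 9*(-15)^2 - 2*(-15)^1 + 7 = (30375) + (-2025) + (30) + (7) = 28387; answer 28387
Step 2: Y1 = 28387; w = 17; a(2) = -3*(14) - 2*(17) = -76; iterating: a(2)=-76, a(3)=200, a(4)=-448, a(5)=944, a(6)=-1936, a(7)=3920, a(8)=-7888, a(9)=15824, a(10)=-31696, a(11)=63440; answer 63440
Step 3: Y2 = 63440; r = 34078; 34078 = 2 * 11 * 1549; sigma = (1 + 2) * (1 + 11) * (1 + 1549) = 3 * 12 * 1550 = 55800; answer 55800
Step 4: Y3 = 55800; c = 26; f(2) = 3*(-46) - 1*(26) = -164; iterating: f(2)=-164, f(3)=-446, f(4)=-1174, f(5)=-3076, f(6)=-8054, f(7)=-21086, f(8)=-55204, f(9)=-144526, f(10)=-378374, f(11)=-990596, f(12)=-2593414, f(13)=-6789646, f(14)=-17775524, f(15)=-46536926, f(16)=-121835254; answer -121835254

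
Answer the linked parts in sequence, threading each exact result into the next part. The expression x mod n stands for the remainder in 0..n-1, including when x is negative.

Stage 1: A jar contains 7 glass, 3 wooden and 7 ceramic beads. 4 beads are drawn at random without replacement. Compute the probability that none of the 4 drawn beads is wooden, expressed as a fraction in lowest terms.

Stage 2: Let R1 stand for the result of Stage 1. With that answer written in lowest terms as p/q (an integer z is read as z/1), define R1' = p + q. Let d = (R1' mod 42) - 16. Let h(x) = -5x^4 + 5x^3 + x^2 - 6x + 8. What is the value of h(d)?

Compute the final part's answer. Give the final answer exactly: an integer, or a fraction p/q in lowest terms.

Stage 1: total draws C(17,4) = 2380; favorable C(14,4) = 1001; P = 143/340; answer 143/340
Stage 2: R1 = 143/340; threaded value p + q = 483; d = 5; -5*(5)^4 + 5*(5)^3 + 1*(5)^2 - 6*(5)^1 + 8 = (-3125) + (625) + (25) + (-30) + (8) = -2497; answer -2497

-2497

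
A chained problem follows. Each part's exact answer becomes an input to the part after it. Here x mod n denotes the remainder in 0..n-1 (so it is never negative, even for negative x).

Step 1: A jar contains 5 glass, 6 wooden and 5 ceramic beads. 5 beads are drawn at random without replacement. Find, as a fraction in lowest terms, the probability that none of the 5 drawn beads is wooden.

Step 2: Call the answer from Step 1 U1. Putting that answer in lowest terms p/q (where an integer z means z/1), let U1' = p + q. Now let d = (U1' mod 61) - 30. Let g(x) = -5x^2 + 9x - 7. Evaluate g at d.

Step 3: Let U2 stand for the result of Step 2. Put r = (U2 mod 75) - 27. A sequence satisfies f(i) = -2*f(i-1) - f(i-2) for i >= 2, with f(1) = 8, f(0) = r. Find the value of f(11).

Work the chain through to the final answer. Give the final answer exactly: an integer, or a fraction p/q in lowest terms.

-2

Step 1: total draws C(16,5) = 4368; favorable C(10,5) = 252; P = 3/52; answer 3/52
Step 2: U1 = 3/52; threaded value p + q = 55; d = 25; -5*(25)^2 + 9*(25)^1 - 7 = (-3125) + (225) + (-7) = -2907; answer -2907
Step 3: U2 = -2907; r = -9; f(2) = -2*(8) - 1*(-9) = -7; iterating: f(2)=-7, f(3)=6, f(4)=-5, f(5)=4, f(6)=-3, f(7)=2, f(8)=-1, f(9)=0, f(10)=1, f(11)=-2; answer -2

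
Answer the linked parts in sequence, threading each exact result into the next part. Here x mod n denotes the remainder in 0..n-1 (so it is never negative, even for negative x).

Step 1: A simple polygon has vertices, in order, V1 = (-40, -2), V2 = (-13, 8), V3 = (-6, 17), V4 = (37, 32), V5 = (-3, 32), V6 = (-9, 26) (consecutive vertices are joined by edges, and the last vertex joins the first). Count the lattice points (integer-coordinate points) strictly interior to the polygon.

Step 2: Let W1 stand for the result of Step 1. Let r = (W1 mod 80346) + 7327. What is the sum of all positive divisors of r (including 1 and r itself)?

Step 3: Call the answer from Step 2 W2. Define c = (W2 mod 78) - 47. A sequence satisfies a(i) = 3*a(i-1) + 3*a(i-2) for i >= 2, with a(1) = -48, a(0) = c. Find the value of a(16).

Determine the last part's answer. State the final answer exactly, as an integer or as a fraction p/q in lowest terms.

-24435079812

Step 1: cross terms: (-40*8 - -13*-2)=-346, (-13*17 - -6*8)=-173, (-6*32 - 37*17)=-821, (37*32 - -3*32)=1280, (-3*26 - -9*32)=210, (-9*-2 - -40*26)=1058; twice the area = |1208| = 1208; area = 604; boundary points = 1 + 1 + 1 + 40 + 6 + 1 = 50; strictly interior points = area - boundary/2 + 1 = 580; answer 580
Step 2: W1 = 580; r = 7907; 7907 is prime, so its only divisors are 1 and 7907; sigma = 1 + 7907 = 7908; answer 7908
Step 3: W2 = 7908; c = -17; a(2) = 3*(-48) + 3*(-17) = -195; iterating: a(2)=-195, a(3)=-729, a(4)=-2772, a(5)=-10503, a(6)=-39825, a(7)=-150984, a(8)=-572427, a(9)=-2170233, a(10)=-8227980, a(11)=-31194639, a(12)=-118267857, a(13)=-448387488, a(14)=-1699966035, a(15)=-6445060569, a(16)=-24435079812; answer -24435079812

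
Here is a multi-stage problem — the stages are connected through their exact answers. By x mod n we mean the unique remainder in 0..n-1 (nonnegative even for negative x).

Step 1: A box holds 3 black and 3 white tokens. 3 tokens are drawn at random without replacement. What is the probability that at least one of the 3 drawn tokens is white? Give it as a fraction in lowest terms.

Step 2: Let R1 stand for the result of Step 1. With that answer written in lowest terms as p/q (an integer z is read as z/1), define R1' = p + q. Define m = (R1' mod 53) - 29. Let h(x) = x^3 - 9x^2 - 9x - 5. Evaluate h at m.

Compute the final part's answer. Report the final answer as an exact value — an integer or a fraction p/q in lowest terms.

Step 1: total draws C(6,3) = 20; complement C(3,3) = 1; favorable 20 - 1 = 19; P = 19/20; answer 19/20
Step 2: R1 = 19/20; threaded value p + q = 39; m = 10; 1*(10)^3 - 9*(10)^2 - 9*(10)^1 - 5 = (1000) + (-900) + (-90) + (-5) = 5; answer 5

5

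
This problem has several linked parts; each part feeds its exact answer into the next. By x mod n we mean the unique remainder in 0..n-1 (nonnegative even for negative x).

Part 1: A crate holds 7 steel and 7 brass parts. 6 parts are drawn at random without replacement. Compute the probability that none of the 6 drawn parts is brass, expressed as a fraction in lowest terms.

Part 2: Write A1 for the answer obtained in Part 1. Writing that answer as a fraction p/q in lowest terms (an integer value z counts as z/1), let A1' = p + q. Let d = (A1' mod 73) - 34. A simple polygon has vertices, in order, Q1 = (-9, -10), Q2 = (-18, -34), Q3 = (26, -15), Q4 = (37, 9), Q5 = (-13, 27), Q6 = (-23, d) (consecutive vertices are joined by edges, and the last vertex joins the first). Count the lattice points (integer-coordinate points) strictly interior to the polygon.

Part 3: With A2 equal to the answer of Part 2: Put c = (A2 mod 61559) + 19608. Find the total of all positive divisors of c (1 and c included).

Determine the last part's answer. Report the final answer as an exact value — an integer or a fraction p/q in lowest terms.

61560

Part 1: total draws C(14,6) = 3003; favorable C(7,6) = 7; P = 1/429; answer 1/429
Part 2: A1 = 1/429; threaded value p + q = 430; d = 31; cross terms: (-9*-34 - -18*-10)=126, (-18*-15 - 26*-34)=1154, (26*9 - 37*-15)=789, (37*27 - -13*9)=1116, (-13*31 - -23*27)=218, (-23*-10 - -9*31)=509; twice the area = |3912| = 3912; area = 1956; boundary points = 3 + 1 + 1 + 2 + 2 + 1 = 10; strictly interior points = area - boundary/2 + 1 = 1952; answer 1952
Part 3: A2 = 1952; c = 21560; 21560 = 2^3 * 5 * 7^2 * 11; sigma = (1 + 2 + 4 + 8) * (1 + 5) * (1 + 7 + 49) * (1 + 11) = 15 * 6 * 57 * 12 = 61560; answer 61560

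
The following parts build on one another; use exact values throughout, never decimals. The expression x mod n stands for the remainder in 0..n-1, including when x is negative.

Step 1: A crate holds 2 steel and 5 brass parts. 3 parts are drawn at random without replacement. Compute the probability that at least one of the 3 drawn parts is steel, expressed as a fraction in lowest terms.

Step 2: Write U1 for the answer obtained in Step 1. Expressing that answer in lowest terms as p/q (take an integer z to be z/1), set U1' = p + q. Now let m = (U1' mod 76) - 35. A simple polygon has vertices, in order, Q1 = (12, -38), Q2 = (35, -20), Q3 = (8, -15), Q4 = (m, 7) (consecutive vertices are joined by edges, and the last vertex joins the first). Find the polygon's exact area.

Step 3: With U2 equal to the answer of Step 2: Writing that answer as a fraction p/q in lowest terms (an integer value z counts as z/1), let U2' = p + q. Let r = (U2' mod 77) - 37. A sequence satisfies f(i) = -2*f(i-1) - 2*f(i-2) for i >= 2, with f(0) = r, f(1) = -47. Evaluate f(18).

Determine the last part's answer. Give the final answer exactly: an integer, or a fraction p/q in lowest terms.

4608

Step 1: total draws C(7,3) = 35; complement C(5,3) = 10; favorable 35 - 10 = 25; P = 5/7; answer 5/7
Step 2: U1 = 5/7; threaded value p + q = 12; m = -23; cross terms: (12*-20 - 35*-38)=1090, (35*-15 - 8*-20)=-365, (8*7 - -23*-15)=-289, (-23*-38 - 12*7)=790; twice the area = |1226| = 1226; area = 613; answer 613
Step 3: U2 = 613; threaded value p + q = 614; r = 38; f(2) = -2*(-47) - 2*(38) = 18; iterating: f(2)=18, f(3)=58, f(4)=-152, f(5)=188, f(6)=-72, f(7)=-232, f(8)=608, f(9)=-752, f(10)=288, f(11)=928, f(12)=-2432, f(13)=3008, f(14)=-1152, f(15)=-3712, f(16)=9728, f(17)=-12032, f(18)=4608; answer 4608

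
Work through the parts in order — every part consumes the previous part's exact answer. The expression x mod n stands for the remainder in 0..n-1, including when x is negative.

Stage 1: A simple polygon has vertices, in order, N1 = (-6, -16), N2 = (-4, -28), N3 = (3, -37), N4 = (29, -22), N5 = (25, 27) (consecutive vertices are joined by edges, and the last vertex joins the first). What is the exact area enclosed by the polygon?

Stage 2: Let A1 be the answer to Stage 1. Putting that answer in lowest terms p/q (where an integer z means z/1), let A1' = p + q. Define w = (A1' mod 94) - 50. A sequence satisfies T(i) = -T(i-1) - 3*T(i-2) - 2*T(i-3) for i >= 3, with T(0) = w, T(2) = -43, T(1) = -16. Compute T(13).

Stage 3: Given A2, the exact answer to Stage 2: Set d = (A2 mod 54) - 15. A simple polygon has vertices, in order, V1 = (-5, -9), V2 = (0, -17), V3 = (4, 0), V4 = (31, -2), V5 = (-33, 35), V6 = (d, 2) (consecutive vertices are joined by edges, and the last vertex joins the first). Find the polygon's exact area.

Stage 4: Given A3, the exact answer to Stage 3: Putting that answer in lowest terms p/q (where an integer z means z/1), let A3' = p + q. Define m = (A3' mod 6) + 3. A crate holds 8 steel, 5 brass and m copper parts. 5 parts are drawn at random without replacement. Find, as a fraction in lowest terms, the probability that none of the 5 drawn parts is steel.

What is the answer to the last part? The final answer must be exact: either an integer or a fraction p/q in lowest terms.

77/1938

Stage 1: cross terms: (-6*-28 - -4*-16)=104, (-4*-37 - 3*-28)=232, (3*-22 - 29*-37)=1007, (29*27 - 25*-22)=1333, (25*-16 - -6*27)=-238; twice the area = |2438| = 2438; area = 1219; answer 1219
Stage 2: A1 = 1219; threaded value p + q = 1220; w = 42; T(3) = -1*(-43) - 3*(-16) - 2*(42) = 7; iterating: T(3)=7, T(4)=154, T(5)=-89, T(6)=-387, T(7)=346, T(8)=993, T(9)=-1257, T(10)=-2414, T(11)=4199, T(12)=5557, T(13)=-13326; answer -13326
Stage 3: A2 = -13326; d = -3; cross terms: (-5*-17 - 0*-9)=85, (0*0 - 4*-17)=68, (4*-2 - 31*0)=-8, (31*35 - -33*-2)=1019, (-33*2 - -3*35)=39, (-3*-9 - -5*2)=37; twice the area = |1240| = 1240; area = 620; answer 620
Stage 4: A3 = 620; threaded value p + q = 621; m = 6; total draws C(19,5) = 11628; favorable C(11,5) = 462; P = 77/1938; answer 77/1938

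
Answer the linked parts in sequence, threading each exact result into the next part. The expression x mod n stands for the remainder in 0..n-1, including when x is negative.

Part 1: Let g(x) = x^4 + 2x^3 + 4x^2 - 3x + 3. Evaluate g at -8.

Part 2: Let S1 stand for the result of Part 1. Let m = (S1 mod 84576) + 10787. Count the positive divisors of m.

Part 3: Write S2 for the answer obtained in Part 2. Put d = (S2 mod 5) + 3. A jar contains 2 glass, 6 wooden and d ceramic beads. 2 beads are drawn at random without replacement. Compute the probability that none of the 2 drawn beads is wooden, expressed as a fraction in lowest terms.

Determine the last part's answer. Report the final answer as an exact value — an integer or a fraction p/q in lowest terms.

Part 1: 1*(-8)^4 + 2*(-8)^3 + 4*(-8)^2 - 3*(-8)^1 + 3 = (4096) + (-1024) + (256) + (24) + (3) = 3355; answer 3355
Part 2: S1 = 3355; m = 14142; 14142 = 2 * 3 * 2357; number of divisors = (1+1) * (1+1) * (1+1) = 8; answer 8
Part 3: S2 = 8; d = 6; total draws C(14,2) = 91; favorable C(8,2) = 28; P = 4/13; answer 4/13

4/13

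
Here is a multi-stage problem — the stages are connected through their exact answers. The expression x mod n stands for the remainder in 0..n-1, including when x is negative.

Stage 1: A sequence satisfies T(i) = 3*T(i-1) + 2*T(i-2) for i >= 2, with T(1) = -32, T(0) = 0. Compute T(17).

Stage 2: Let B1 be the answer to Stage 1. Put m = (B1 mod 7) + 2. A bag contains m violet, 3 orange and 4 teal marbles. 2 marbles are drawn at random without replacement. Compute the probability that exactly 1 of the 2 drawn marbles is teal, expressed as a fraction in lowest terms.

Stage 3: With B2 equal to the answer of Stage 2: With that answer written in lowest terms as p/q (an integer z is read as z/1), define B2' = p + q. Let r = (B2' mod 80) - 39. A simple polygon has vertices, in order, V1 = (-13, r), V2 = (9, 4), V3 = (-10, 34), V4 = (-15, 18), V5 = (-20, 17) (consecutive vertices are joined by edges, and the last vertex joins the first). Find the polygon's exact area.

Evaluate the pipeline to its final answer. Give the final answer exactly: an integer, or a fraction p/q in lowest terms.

Stage 1: T(2) = 3*(-32) + 2*(0) = -96; iterating: T(2)=-96, T(3)=-352, T(4)=-1248, T(5)=-4448, T(6)=-15840, T(7)=-56416, T(8)=-200928, T(9)=-715616, T(10)=-2548704, T(11)=-9077344, T(12)=-32329440, T(13)=-115143008, T(14)=-410087904, T(15)=-1460549728, T(16)=-5201824992, T(17)=-18526574432; answer -18526574432
Stage 2: B1 = -18526574432; m = 7; total draws C(14,2) = 91; favorable C(4,1)*C(10,1) = 40; P = 40/91; answer 40/91
Stage 3: B2 = 40/91; threaded value p + q = 131; r = 12; cross terms: (-13*4 - 9*12)=-160, (9*34 - -10*4)=346, (-10*18 - -15*34)=330, (-15*17 - -20*18)=105, (-20*12 - -13*17)=-19; twice the area = |602| = 602; area = 301; answer 301

301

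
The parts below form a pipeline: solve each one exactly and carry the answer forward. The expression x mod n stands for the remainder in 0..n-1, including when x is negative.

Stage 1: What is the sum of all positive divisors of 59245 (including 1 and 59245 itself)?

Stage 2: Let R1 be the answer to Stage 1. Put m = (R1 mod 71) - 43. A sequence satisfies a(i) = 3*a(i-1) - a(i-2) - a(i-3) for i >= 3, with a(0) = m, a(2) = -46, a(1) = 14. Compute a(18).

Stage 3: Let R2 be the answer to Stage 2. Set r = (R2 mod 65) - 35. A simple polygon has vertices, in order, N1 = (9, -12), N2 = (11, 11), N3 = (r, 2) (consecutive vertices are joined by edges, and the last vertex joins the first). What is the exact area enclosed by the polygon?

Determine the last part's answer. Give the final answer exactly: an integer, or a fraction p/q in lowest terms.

Stage 1: 59245 = 5 * 17^2 * 41; sigma = (1 + 5) * (1 + 17 + 289) * (1 + 41) = 6 * 307 * 42 = 77364; answer 77364
Stage 2: R1 = 77364; m = 2; a(3) = 3*(-46) - 1*(14) - 1*(2) = -154; iterating: a(3)=-154, a(4)=-430, a(5)=-1090, a(6)=-2686, a(7)=-6538, a(8)=-15838, a(9)=-38290, a(10)=-92494, a(11)=-223354, a(12)=-539278, a(13)=-1301986, a(14)=-3143326, a(15)=-7588714, a(16)=-18320830, a(17)=-44230450, a(18)=-106781806; answer -106781806
Stage 3: R2 = -106781806; r = 29; cross terms: (9*11 - 11*-12)=231, (11*2 - 29*11)=-297, (29*-12 - 9*2)=-366; twice the area = |-432| = 432; area = 216; answer 216

216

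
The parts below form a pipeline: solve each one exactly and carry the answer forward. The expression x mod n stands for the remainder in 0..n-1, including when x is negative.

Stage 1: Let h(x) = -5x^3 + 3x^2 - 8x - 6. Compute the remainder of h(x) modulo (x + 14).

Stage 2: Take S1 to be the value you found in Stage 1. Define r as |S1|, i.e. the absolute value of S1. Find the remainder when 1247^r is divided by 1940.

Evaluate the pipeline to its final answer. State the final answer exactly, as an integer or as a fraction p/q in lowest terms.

1389

Stage 1: remainder = value at the root: -5*(-14)^3 + 3*(-14)^2 - 8*(-14)^1 - 6 = (13720) + (588) + (112) + (-6) = 14414; answer 14414
Stage 2: S1 = 14414; r = 14414; squarings mod 1940: 1247^1=1247, 1247^2=1069, 1247^4=101, 1247^8=501, 1247^16=741, 1247^32=61, 1247^64=1781, 1247^128=61, 1247^256=1781, 1247^512=61, 1247^1024=1781, 1247^2048=61, 1247^4096=1781, 1247^8192=61; 1247^14414 = 1247^2 * 1247^4 * 1247^8 * 1247^64 * 1247^2048 * 1247^4096 * 1247^8192 = 1389 (mod 1940); answer 1389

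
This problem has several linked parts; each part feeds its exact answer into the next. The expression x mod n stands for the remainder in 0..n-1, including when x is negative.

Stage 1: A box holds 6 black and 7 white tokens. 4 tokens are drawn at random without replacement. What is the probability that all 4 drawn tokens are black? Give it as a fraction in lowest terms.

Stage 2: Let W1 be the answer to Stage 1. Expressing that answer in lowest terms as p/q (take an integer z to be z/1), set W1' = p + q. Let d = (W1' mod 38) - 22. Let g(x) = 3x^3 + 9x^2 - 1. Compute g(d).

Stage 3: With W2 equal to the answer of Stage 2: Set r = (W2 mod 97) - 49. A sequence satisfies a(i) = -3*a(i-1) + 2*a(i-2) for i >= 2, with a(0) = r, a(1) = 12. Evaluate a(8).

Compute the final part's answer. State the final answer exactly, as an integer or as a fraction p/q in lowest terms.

-181128

Stage 1: total draws C(13,4) = 715; favorable C(6,4) = 15; P = 3/143; answer 3/143
Stage 2: W1 = 3/143; threaded value p + q = 146; d = 10; 3*(10)^3 + 9*(10)^2 - 1 = (3000) + (900) + (-1) = 3899; answer 3899
Stage 3: W2 = 3899; r = -30; a(2) = -3*(12) + 2*(-30) = -96; iterating: a(2)=-96, a(3)=312, a(4)=-1128, a(5)=4008, a(6)=-14280, a(7)=50856, a(8)=-181128; answer -181128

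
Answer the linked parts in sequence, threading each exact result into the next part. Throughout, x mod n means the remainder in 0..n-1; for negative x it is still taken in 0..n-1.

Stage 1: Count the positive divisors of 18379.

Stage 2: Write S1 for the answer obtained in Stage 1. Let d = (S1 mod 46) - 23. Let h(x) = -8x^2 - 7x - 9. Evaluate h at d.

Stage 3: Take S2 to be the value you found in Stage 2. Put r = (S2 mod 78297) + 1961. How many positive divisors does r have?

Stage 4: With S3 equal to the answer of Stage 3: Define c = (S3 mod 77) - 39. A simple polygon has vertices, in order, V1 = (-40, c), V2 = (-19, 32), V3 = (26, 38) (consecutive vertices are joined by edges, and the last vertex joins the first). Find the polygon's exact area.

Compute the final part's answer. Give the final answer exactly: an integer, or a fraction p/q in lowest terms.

2529/2

Stage 1: 18379 is prime, so its only divisors are 1 and 18379; count = 2; answer 2
Stage 2: S1 = 2; d = -21; -8*(-21)^2 - 7*(-21)^1 - 9 = (-3528) + (147) + (-9) = -3390; answer -3390
Stage 3: S2 = -3390; r = 76868; 76868 = 2^2 * 11 * 1747; number of divisors = (2+1) * (1+1) * (1+1) = 12; answer 12
Stage 4: S3 = 12; c = -27; cross terms: (-40*32 - -19*-27)=-1793, (-19*38 - 26*32)=-1554, (26*-27 - -40*38)=818; twice the area = |-2529| = 2529; area = 2529/2; answer 2529/2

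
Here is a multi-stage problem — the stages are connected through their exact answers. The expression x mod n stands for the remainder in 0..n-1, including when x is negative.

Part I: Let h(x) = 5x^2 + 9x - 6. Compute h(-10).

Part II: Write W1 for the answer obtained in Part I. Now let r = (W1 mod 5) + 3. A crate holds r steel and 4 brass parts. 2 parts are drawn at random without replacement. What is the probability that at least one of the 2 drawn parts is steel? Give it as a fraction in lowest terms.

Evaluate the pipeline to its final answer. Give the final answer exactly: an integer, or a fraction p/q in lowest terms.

49/55

Part I: 5*(-10)^2 + 9*(-10)^1 - 6 = (500) + (-90) + (-6) = 404; answer 404
Part II: W1 = 404; r = 7; total draws C(11,2) = 55; complement C(4,2) = 6; favorable 55 - 6 = 49; P = 49/55; answer 49/55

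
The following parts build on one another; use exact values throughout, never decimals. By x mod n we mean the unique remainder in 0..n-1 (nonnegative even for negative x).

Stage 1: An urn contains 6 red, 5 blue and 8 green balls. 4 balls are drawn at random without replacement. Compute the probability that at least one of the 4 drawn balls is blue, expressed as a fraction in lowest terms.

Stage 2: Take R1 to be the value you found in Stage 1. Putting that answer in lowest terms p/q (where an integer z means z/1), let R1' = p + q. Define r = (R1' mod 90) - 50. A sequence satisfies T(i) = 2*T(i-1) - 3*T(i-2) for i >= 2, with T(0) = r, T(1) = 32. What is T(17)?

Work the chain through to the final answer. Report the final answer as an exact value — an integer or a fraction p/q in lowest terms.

Stage 1: total draws C(19,4) = 3876; complement C(14,4) = 1001; favorable 3876 - 1001 = 2875; P = 2875/3876; answer 2875/3876
Stage 2: R1 = 2875/3876; threaded value p + q = 6751; r = -49; T(2) = 2*(32) - 3*(-49) = 211; iterating: T(2)=211, T(3)=326, T(4)=19, T(5)=-940, T(6)=-1937, T(7)=-1054, T(8)=3703, T(9)=10568, T(10)=10027, T(11)=-11650, T(12)=-53381, T(13)=-71812, T(14)=16519, T(15)=248474, T(16)=447391, T(17)=149360; answer 149360

149360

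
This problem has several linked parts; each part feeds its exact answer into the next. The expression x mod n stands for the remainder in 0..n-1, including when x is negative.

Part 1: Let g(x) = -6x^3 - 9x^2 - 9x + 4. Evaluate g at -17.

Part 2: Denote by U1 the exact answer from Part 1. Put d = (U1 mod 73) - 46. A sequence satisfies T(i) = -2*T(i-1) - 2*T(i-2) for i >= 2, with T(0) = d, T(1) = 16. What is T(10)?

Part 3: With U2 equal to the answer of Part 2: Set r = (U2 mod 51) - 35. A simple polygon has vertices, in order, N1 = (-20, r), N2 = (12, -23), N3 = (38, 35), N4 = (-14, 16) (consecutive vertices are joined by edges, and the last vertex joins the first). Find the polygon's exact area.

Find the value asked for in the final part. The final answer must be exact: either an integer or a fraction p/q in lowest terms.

1534

Part 1: -6*(-17)^3 - 9*(-17)^2 - 9*(-17)^1 + 4 = (29478) + (-2601) + (153) + (4) = 27034; answer 27034
Part 2: U1 = 27034; d = -22; T(2) = -2*(16) - 2*(-22) = 12; iterating: T(2)=12, T(3)=-56, T(4)=88, T(5)=-64, T(6)=-48, T(7)=224, T(8)=-352, T(9)=256, T(10)=192; answer 192
Part 3: U2 = 192; r = 4; cross terms: (-20*-23 - 12*4)=412, (12*35 - 38*-23)=1294, (38*16 - -14*35)=1098, (-14*4 - -20*16)=264; twice the area = |3068| = 3068; area = 1534; answer 1534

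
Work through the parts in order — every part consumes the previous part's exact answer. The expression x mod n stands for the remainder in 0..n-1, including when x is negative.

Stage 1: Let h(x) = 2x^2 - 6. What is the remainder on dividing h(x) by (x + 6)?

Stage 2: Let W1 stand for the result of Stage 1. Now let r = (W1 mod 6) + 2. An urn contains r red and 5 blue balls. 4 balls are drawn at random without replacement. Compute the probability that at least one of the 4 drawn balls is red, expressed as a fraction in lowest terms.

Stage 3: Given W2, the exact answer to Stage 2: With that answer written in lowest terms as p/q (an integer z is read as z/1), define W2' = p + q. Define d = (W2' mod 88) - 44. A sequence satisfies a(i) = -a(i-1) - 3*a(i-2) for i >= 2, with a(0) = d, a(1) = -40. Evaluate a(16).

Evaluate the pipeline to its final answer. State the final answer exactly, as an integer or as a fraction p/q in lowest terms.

Stage 1: remainder = value at the root: 2*(-6)^2 - 6 = (72) + (-6) = 66; answer 66
Stage 2: W1 = 66; r = 2; total draws C(7,4) = 35; complement C(5,4) = 5; favorable 35 - 5 = 30; P = 6/7; answer 6/7
Stage 3: W2 = 6/7; threaded value p + q = 13; d = -31; a(2) = -1*(-40) - 3*(-31) = 133; iterating: a(2)=133, a(3)=-13, a(4)=-386, a(5)=425, a(6)=733, a(7)=-2008, a(8)=-191, a(9)=6215, a(10)=-5642, a(11)=-13003, a(12)=29929, a(13)=9080, a(14)=-98867, a(15)=71627, a(16)=224974; answer 224974

224974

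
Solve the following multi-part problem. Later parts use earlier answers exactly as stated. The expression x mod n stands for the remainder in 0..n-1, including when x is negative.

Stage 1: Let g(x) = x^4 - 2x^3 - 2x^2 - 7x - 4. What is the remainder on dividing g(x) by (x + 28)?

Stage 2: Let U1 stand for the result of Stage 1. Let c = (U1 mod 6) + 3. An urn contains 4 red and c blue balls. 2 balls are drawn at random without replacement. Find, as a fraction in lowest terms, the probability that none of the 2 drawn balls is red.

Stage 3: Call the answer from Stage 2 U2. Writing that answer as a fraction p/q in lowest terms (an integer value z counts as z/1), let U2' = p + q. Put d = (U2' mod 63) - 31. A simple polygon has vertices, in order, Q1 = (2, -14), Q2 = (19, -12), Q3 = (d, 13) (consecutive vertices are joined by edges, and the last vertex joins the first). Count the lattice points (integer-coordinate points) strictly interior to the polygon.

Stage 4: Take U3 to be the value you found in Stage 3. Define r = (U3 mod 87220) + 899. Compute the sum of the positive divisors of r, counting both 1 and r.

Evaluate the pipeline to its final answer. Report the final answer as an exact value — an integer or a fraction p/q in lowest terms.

Stage 1: remainder = value at the root: 1*(-28)^4 - 2*(-28)^3 - 2*(-28)^2 - 7*(-28)^1 - 4 = (614656) + (43904) + (-1568) + (196) + (-4) = 657184; answer 657184
Stage 2: U1 = 657184; c = 7; total draws C(11,2) = 55; favorable C(7,2) = 21; P = 21/55; answer 21/55
Stage 3: U2 = 21/55; threaded value p + q = 76; d = -18; cross terms: (2*-12 - 19*-14)=242, (19*13 - -18*-12)=31, (-18*-14 - 2*13)=226; twice the area = |499| = 499; area = 499/2; boundary points = 1 + 1 + 1 = 3; strictly interior points = area - boundary/2 + 1 = 249; answer 249
Stage 4: U3 = 249; r = 1148; 1148 = 2^2 * 7 * 41; sigma = (1 + 2 + 4) * (1 + 7) * (1 + 41) = 7 * 8 * 42 = 2352; answer 2352

2352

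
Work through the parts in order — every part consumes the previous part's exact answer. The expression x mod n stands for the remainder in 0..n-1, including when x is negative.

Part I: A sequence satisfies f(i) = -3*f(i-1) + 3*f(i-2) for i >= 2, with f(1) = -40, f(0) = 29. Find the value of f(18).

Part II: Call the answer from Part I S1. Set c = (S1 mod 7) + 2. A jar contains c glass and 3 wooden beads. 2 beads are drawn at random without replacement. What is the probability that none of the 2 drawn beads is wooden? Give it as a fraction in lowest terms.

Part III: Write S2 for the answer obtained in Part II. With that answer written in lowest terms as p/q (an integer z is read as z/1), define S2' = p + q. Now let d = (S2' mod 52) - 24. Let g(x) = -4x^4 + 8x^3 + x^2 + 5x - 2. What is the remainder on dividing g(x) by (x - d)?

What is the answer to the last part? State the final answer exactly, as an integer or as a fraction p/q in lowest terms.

Part I: f(2) = -3*(-40) + 3*(29) = 207; iterating: f(2)=207, f(3)=-741, f(4)=2844, f(5)=-10755, f(6)=40797, f(7)=-154656, f(8)=586359, f(9)=-2223045, f(10)=8428212, f(11)=-31953771, f(12)=121145949, f(13)=-459299160, f(14)=1741335327, f(15)=-6601903461, f(16)=25029716364, f(17)=-94894859475, f(18)=359773727517; answer 359773727517
Part II: S1 = 359773727517; c = 3; total draws C(6,2) = 15; favorable C(3,2) = 3; P = 1/5; answer 1/5
Part III: S2 = 1/5; threaded value p + q = 6; d = -18; remainder = value at the root: -4*(-18)^4 + 8*(-18)^3 + 1*(-18)^2 + 5*(-18)^1 - 2 = (-419904) + (-46656) + (324) + (-90) + (-2) = -466328; answer -466328

-466328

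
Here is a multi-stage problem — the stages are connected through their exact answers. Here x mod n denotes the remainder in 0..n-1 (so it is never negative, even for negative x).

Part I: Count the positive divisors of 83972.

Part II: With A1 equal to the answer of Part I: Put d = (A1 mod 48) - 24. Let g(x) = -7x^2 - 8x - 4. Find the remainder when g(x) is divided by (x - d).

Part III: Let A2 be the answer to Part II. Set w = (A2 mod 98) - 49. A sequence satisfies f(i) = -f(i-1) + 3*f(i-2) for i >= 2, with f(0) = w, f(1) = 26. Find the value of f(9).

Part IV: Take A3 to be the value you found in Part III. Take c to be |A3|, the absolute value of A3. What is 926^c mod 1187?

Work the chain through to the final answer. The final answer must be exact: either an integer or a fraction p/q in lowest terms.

Part I: 83972 = 2^2 * 7 * 2999; number of divisors = (2+1) * (1+1) * (1+1) = 12; answer 12
Part II: A1 = 12; d = -12; remainder = value at the root: -7*(-12)^2 - 8*(-12)^1 - 4 = (-1008) + (96) + (-4) = -916; answer -916
Part III: A2 = -916; w = 15; f(2) = -1*(26) + 3*(15) = 19; iterating: f(2)=19, f(3)=59, f(4)=-2, f(5)=179, f(6)=-185, f(7)=722, f(8)=-1277, f(9)=3443; answer 3443
Part IV: A3 = 3443; c = 3443; squarings mod 1187: 926^1=926, 926^2=462, 926^4=971, 926^8=363, 926^16=12, 926^32=144, 926^64=557, 926^128=442, 926^256=696, 926^512=120, 926^1024=156, 926^2048=596; 926^3443 = 926^1 * 926^2 * 926^16 * 926^32 * 926^64 * 926^256 * 926^1024 * 926^2048 = 850 (mod 1187); answer 850

850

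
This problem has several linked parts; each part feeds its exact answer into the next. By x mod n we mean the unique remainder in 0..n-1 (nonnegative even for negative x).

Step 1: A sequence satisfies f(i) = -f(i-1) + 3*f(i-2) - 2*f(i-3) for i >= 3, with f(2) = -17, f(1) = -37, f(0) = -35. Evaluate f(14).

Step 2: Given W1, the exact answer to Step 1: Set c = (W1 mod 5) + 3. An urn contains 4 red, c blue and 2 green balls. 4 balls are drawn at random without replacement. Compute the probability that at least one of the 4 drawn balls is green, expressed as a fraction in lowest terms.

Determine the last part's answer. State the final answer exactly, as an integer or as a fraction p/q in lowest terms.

7/13

Step 1: f(3) = -1*(-17) + 3*(-37) - 2*(-35) = -24; iterating: f(3)=-24, f(4)=47, f(5)=-85, f(6)=274, f(7)=-623, f(8)=1615, f(9)=-4032, f(10)=10123, f(11)=-25449, f(12)=63882, f(13)=-160475, f(14)=403019; answer 403019
Step 2: W1 = 403019; c = 7; total draws C(13,4) = 715; complement C(11,4) = 330; favorable 715 - 330 = 385; P = 7/13; answer 7/13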